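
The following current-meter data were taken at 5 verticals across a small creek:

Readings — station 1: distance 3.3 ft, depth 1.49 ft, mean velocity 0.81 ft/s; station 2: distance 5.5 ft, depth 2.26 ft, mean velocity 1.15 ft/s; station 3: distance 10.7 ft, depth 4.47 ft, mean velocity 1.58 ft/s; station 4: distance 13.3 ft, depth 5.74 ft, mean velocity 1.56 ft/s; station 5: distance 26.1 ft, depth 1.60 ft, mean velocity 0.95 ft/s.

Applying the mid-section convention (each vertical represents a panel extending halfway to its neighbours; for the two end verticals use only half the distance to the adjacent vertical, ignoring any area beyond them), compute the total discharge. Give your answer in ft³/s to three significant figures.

w_1 = (5.5 − 3.3)/2 = 1.1 ft; q_1 = 0.81 × 1.49 × 1.1 = 1.328 ft³/s
w_2 = (10.7 − 3.3)/2 = 3.7 ft; q_2 = 1.15 × 2.26 × 3.7 = 9.616 ft³/s
w_3 = (13.3 − 5.5)/2 = 3.9 ft; q_3 = 1.58 × 4.47 × 3.9 = 27.54 ft³/s
w_4 = (26.1 − 10.7)/2 = 7.7 ft; q_4 = 1.56 × 5.74 × 7.7 = 68.95 ft³/s
w_5 = (26.1 − 13.3)/2 = 6.4 ft; q_5 = 0.95 × 1.60 × 6.4 = 9.728 ft³/s
Q = Σ qᵢ = 117.2 ft³/s

117 ft³/s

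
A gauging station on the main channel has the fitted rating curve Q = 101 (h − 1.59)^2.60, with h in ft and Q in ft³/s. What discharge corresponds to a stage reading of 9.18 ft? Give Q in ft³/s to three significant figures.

Q = 101 × (9.18 − 1.59)^2.60 = 101 × 7.59^2.60 = 19630 ft³/s

19600 ft³/s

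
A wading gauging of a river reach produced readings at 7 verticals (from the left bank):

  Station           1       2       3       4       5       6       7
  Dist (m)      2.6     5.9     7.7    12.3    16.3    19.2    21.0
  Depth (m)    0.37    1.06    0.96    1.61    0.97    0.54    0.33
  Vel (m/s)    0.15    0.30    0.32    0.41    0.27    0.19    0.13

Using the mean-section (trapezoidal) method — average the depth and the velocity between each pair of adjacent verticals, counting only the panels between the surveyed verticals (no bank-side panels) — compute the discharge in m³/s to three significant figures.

Panel 1-2: Δb = 3.3 m, d̄ = (0.37+1.06)/2 = 0.715, v̄ = (0.15+0.30)/2 = 0.225 → q = 3.3×0.715×0.225 = 0.5309 m³/s
Panel 2-3: Δb = 1.8 m, d̄ = (1.06+0.96)/2 = 1.01, v̄ = (0.30+0.32)/2 = 0.31 → q = 1.8×1.01×0.31 = 0.5636 m³/s
Panel 3-4: Δb = 4.6 m, d̄ = (0.96+1.61)/2 = 1.285, v̄ = (0.32+0.41)/2 = 0.365 → q = 4.6×1.285×0.365 = 2.158 m³/s
Panel 4-5: Δb = 4 m, d̄ = (1.61+0.97)/2 = 1.29, v̄ = (0.41+0.27)/2 = 0.34 → q = 4×1.29×0.34 = 1.754 m³/s
Panel 5-6: Δb = 2.9 m, d̄ = (0.97+0.54)/2 = 0.755, v̄ = (0.27+0.19)/2 = 0.23 → q = 2.9×0.755×0.23 = 0.5036 m³/s
Panel 6-7: Δb = 1.8 m, d̄ = (0.54+0.33)/2 = 0.435, v̄ = (0.19+0.13)/2 = 0.16 → q = 1.8×0.435×0.16 = 0.1253 m³/s
Q = Σ q = 5.635 m³/s

5.64 m³/s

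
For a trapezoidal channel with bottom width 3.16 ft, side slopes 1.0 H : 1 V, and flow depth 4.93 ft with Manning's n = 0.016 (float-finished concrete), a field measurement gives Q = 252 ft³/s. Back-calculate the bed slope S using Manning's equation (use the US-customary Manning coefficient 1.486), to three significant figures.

A = (b + z·y)·y = (3.16 + 1.0×4.93)×4.93 = 39.88 ft²
P = b + 2y√(1+z²) = 3.16 + 2×4.93×√(1+1.0²) = 17.10 ft
R = A/P = 39.88/17.10 = 2.332 ft
S = (Q·n / (1.486·A·R^(2/3)))² = (252×0.016 / (1.486×39.88×1.758))² = 0.001497

0.00150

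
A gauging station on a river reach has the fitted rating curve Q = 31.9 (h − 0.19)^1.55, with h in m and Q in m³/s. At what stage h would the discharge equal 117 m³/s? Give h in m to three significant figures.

2.50 m

h − h₀ = (Q/C)^(1/b) = (117/31.9)^(1/1.55) = 2.313 m
h = 0.19 + 2.313 = 2.503 m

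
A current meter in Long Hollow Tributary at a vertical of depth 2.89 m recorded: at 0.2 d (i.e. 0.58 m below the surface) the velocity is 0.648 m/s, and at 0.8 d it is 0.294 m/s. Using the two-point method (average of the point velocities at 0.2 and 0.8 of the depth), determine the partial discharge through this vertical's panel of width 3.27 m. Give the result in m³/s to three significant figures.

4.45 m³/s

v̄ = (0.648 + 0.294) / 2 = 0.4710 m/s
q = v̄ × d × w = 0.4710 × 2.89 × 3.27 = 4.451 m³/s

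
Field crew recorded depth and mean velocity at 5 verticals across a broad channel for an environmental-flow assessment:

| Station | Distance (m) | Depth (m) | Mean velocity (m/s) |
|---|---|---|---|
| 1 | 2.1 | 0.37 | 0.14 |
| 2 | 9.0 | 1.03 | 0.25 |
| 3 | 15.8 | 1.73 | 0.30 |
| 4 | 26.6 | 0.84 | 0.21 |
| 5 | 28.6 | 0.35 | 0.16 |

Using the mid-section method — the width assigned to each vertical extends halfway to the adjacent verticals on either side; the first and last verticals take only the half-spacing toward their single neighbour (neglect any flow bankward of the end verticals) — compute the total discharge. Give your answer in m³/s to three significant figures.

w_1 = (9.0 − 2.1)/2 = 3.45 m; q_1 = 0.14 × 0.37 × 3.45 = 0.1787 m³/s
w_2 = (15.8 − 2.1)/2 = 6.85 m; q_2 = 0.25 × 1.03 × 6.85 = 1.764 m³/s
w_3 = (26.6 − 9.0)/2 = 8.8 m; q_3 = 0.30 × 1.73 × 8.8 = 4.567 m³/s
w_4 = (28.6 − 15.8)/2 = 6.4 m; q_4 = 0.21 × 0.84 × 6.4 = 1.129 m³/s
w_5 = (28.6 − 26.6)/2 = 1 m; q_5 = 0.16 × 0.35 × 1 = 0.05600 m³/s
Q = Σ qᵢ = 7.695 m³/s

7.69 m³/s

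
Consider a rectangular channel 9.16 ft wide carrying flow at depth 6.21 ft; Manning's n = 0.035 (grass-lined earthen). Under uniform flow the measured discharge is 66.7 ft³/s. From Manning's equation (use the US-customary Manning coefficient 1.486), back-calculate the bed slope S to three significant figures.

A = b·y = 9.16 × 6.21 = 56.88 ft²
P = b + 2y = 9.16 + 2×6.21 = 21.58 ft
R = A/P = 56.88/21.58 = 2.636 ft
S = (Q·n / (1.486·A·R^(2/3)))² = (66.7×0.035 / (1.486×56.88×1.908))² = 0.0002095

0.000209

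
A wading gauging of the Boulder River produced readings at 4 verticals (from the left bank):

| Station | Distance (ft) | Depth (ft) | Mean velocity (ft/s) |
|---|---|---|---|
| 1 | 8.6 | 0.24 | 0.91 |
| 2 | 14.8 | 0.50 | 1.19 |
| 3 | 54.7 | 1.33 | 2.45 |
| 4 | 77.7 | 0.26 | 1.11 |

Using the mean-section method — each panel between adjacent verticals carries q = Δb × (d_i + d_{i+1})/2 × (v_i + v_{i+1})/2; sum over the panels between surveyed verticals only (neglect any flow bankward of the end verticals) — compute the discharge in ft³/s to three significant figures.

101 ft³/s

Panel 1-2: Δb = 6.2 ft, d̄ = (0.24+0.50)/2 = 0.37, v̄ = (0.91+1.19)/2 = 1.05 → q = 6.2×0.37×1.05 = 2.409 ft³/s
Panel 2-3: Δb = 39.9 ft, d̄ = (0.50+1.33)/2 = 0.915, v̄ = (1.19+2.45)/2 = 1.82 → q = 39.9×0.915×1.82 = 66.45 ft³/s
Panel 3-4: Δb = 23 ft, d̄ = (1.33+0.26)/2 = 0.795, v̄ = (2.45+1.11)/2 = 1.78 → q = 23×0.795×1.78 = 32.55 ft³/s
Q = Σ q = 101.4 ft³/s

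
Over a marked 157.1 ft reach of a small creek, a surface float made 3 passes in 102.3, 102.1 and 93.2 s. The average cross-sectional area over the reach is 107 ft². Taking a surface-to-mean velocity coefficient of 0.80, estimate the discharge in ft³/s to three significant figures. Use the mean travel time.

t̄ = (102.3 + 102.1 + 93.2) / 3 = 99.2 s
v_surface = L / t̄ = 157.1 / 99.2 = 1.584 ft/s
v_mean = 0.80 × 1.584 = 1.267 ft/s
Q = A × v_mean = 107 × 1.267 = 135.6 ft³/s

136 ft³/s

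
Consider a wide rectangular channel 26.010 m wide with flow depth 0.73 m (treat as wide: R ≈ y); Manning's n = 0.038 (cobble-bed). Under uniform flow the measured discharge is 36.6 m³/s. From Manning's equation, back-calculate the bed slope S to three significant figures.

A = b·y = 26.010 × 0.73 = 18.99 m²
Wide channel: R ≈ y = 0.73 m
S = (Q·n / (1·A·R^(2/3)))² = (36.6×0.038 / (1×18.99×0.8107))² = 0.008163

0.00816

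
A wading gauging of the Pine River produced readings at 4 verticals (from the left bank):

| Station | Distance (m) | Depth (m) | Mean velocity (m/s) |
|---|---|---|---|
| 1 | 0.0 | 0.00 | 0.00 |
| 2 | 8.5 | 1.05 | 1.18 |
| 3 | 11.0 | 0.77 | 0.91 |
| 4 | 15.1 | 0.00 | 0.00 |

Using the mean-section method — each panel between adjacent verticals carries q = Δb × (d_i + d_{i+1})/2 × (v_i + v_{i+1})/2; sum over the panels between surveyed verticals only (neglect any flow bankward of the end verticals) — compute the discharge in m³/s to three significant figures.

Panel 1-2: Δb = 8.5 m, d̄ = (0.00+1.05)/2 = 0.525, v̄ = (0.00+1.18)/2 = 0.59 → q = 8.5×0.525×0.59 = 2.633 m³/s
Panel 2-3: Δb = 2.5 m, d̄ = (1.05+0.77)/2 = 0.91, v̄ = (1.18+0.91)/2 = 1.045 → q = 2.5×0.91×1.045 = 2.377 m³/s
Panel 3-4: Δb = 4.1 m, d̄ = (0.77+0.00)/2 = 0.385, v̄ = (0.91+0.00)/2 = 0.455 → q = 4.1×0.385×0.455 = 0.7182 m³/s
Q = Σ q = 5.728 m³/s

5.73 m³/s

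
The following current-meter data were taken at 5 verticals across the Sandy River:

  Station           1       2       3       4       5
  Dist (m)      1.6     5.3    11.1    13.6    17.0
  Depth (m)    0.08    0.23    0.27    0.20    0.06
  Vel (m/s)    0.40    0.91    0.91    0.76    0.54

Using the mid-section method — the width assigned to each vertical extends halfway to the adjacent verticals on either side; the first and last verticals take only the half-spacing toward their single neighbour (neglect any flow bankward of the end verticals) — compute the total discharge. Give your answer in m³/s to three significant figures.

2.58 m³/s

w_1 = (5.3 − 1.6)/2 = 1.85 m; q_1 = 0.40 × 0.08 × 1.85 = 0.05920 m³/s
w_2 = (11.1 − 1.6)/2 = 4.75 m; q_2 = 0.91 × 0.23 × 4.75 = 0.9942 m³/s
w_3 = (13.6 − 5.3)/2 = 4.15 m; q_3 = 0.91 × 0.27 × 4.15 = 1.020 m³/s
w_4 = (17.0 − 11.1)/2 = 2.95 m; q_4 = 0.76 × 0.20 × 2.95 = 0.4484 m³/s
w_5 = (17.0 − 13.6)/2 = 1.7 m; q_5 = 0.54 × 0.06 × 1.7 = 0.05508 m³/s
Q = Σ qᵢ = 2.577 m³/s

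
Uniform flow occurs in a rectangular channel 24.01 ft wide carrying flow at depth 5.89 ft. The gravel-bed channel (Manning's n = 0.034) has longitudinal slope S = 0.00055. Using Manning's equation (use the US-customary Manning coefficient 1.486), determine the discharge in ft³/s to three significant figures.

A = b·y = 24.01 × 5.89 = 141.4 ft²
P = b + 2y = 24.01 + 2×5.89 = 35.79 ft
R = A/P = 141.4/35.79 = 3.951 ft
Q = (1.486/n)·A·R^(2/3)·S^(1/2) = (1.486/0.034) × 141.4 × 3.951^(2/3) × 0.00055^(1/2) = 362.3 ft³/s

362 ft³/s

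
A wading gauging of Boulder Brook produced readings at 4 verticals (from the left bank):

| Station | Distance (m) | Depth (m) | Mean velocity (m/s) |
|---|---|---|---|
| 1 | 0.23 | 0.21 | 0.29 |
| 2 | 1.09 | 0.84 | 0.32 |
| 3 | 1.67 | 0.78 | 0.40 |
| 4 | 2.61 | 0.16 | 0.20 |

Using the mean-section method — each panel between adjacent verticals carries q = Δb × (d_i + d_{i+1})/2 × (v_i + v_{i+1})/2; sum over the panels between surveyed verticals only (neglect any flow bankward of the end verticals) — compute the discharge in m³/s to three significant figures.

Panel 1-2: Δb = 0.86 m, d̄ = (0.21+0.84)/2 = 0.525, v̄ = (0.29+0.32)/2 = 0.305 → q = 0.86×0.525×0.305 = 0.1377 m³/s
Panel 2-3: Δb = 0.58 m, d̄ = (0.84+0.78)/2 = 0.81, v̄ = (0.32+0.40)/2 = 0.36 → q = 0.58×0.81×0.36 = 0.1691 m³/s
Panel 3-4: Δb = 0.94 m, d̄ = (0.78+0.16)/2 = 0.47, v̄ = (0.40+0.20)/2 = 0.3 → q = 0.94×0.47×0.3 = 0.1325 m³/s
Q = Σ q = 0.4394 m³/s

0.439 m³/s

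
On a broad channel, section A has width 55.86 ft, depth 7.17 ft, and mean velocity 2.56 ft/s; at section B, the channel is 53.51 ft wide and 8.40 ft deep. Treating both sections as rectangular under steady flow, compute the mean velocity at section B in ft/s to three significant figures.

Q = A₁V₁ = (55.86×7.17) × 2.56 = 1025 ft³/s
A₂ = 53.51 × 8.40 = 449.5 ft²
V₂ = Q/A₂ = 1025/449.5 = 2.281 ft/s

2.28 ft/s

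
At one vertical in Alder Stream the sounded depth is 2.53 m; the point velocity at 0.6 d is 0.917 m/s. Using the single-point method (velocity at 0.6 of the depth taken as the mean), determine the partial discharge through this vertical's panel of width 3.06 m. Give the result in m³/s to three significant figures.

v̄ = v₀.₆ = 0.917 m/s
q = v̄ × d × w = 0.9170 × 2.53 × 3.06 = 7.099 m³/s

7.10 m³/s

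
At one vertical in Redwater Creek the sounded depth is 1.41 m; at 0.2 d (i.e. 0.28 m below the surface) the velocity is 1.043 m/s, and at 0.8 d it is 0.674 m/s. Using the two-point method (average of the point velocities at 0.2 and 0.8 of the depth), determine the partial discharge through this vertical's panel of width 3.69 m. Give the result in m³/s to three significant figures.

v̄ = (1.043 + 0.674) / 2 = 0.8585 m/s
q = v̄ × d × w = 0.8585 × 1.41 × 3.69 = 4.467 m³/s

4.47 m³/s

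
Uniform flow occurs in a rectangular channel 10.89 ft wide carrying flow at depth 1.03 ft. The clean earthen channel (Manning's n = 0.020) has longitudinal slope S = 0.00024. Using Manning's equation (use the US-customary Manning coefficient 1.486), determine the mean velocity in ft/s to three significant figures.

1.05 ft/s

A = b·y = 10.89 × 1.03 = 11.22 ft²
P = b + 2y = 10.89 + 2×1.03 = 12.95 ft
R = A/P = 11.22/12.95 = 0.8662 ft
Q = (1.486/n)·A·R^(2/3)·S^(1/2) = (1.486/0.020) × 11.22 × 0.8662^(2/3) × 0.00024^(1/2) = 11.73 ft³/s
V = Q/A = 11.73/11.22 = 1.046 ft/s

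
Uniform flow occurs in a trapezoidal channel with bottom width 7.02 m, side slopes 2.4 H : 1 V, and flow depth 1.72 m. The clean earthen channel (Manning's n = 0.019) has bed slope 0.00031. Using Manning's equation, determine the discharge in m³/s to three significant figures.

A = (b + z·y)·y = (7.02 + 2.4×1.72)×1.72 = 19.17 m²
P = b + 2y√(1+z²) = 7.02 + 2×1.72×√(1+2.4²) = 15.96 m
R = A/P = 19.17/15.96 = 1.201 m
Q = (1/n)·A·R^(2/3)·S^(1/2) = (1/0.019) × 19.17 × 1.201^(2/3) × 0.00031^(1/2) = 20.08 m³/s

20.1 m³/s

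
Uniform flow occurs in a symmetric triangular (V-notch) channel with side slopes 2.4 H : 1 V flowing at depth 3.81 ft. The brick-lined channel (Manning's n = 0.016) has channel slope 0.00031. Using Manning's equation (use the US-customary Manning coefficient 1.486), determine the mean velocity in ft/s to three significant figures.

A = z·y² = 2.4×3.81² = 34.84 ft²
P = 2y√(1+z²) = 2×3.81×√(1+2.4²) = 19.81 ft
R = A/P = 34.84/19.81 = 1.758 ft
Q = (1.486/n)·A·R^(2/3)·S^(1/2) = (1.486/0.016) × 34.84 × 1.758^(2/3) × 0.00031^(1/2) = 83.00 ft³/s
V = Q/A = 83.00/34.84 = 2.382 ft/s

2.38 ft/s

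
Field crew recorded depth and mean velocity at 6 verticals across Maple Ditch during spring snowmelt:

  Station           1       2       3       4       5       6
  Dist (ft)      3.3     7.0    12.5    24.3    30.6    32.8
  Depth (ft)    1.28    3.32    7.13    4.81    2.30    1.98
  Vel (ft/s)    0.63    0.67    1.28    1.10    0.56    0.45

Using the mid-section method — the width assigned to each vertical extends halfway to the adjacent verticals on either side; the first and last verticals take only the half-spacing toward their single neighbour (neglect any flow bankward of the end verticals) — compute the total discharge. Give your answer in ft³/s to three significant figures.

145 ft³/s

w_1 = (7.0 − 3.3)/2 = 1.85 ft; q_1 = 0.63 × 1.28 × 1.85 = 1.492 ft³/s
w_2 = (12.5 − 3.3)/2 = 4.6 ft; q_2 = 0.67 × 3.32 × 4.6 = 10.23 ft³/s
w_3 = (24.3 − 7.0)/2 = 8.65 ft; q_3 = 1.28 × 7.13 × 8.65 = 78.94 ft³/s
w_4 = (30.6 − 12.5)/2 = 9.05 ft; q_4 = 1.10 × 4.81 × 9.05 = 47.88 ft³/s
w_5 = (32.8 − 24.3)/2 = 4.25 ft; q_5 = 0.56 × 2.30 × 4.25 = 5.474 ft³/s
w_6 = (32.8 − 30.6)/2 = 1.1 ft; q_6 = 0.45 × 1.98 × 1.1 = 0.9801 ft³/s
Q = Σ qᵢ = 145.0 ft³/s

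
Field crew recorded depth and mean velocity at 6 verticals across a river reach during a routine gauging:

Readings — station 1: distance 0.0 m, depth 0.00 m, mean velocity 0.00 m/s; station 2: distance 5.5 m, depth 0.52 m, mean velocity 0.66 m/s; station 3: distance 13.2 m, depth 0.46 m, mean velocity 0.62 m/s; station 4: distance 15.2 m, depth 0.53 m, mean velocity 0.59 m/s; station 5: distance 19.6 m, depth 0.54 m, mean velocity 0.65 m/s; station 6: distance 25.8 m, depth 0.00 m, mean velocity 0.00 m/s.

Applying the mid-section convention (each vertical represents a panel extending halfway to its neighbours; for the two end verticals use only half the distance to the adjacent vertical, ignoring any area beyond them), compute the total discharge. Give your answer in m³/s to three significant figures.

w_2 = (13.2 − 0.0)/2 = 6.6 m; q_2 = 0.66 × 0.52 × 6.6 = 2.265 m³/s
w_3 = (15.2 − 5.5)/2 = 4.85 m; q_3 = 0.62 × 0.46 × 4.85 = 1.383 m³/s
w_4 = (19.6 − 13.2)/2 = 3.2 m; q_4 = 0.59 × 0.53 × 3.2 = 1.001 m³/s
w_5 = (25.8 − 15.2)/2 = 5.3 m; q_5 = 0.65 × 0.54 × 5.3 = 1.860 m³/s
Stations 1, 6 contribute zero (depth or velocity is 0).
Q = Σ qᵢ = 6.509 m³/s

6.51 m³/s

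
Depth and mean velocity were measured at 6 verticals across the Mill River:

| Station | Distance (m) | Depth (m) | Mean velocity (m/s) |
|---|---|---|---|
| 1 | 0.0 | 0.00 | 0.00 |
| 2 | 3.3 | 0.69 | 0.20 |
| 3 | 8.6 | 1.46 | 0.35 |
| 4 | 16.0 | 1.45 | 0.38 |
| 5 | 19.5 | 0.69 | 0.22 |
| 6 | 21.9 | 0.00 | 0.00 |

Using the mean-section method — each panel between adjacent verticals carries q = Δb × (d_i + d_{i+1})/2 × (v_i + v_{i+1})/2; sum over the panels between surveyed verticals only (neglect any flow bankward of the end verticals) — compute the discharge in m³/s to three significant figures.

Panel 1-2: Δb = 3.3 m, d̄ = (0.00+0.69)/2 = 0.345, v̄ = (0.00+0.20)/2 = 0.1 → q = 3.3×0.345×0.1 = 0.1139 m³/s
Panel 2-3: Δb = 5.3 m, d̄ = (0.69+1.46)/2 = 1.075, v̄ = (0.20+0.35)/2 = 0.275 → q = 5.3×1.075×0.275 = 1.567 m³/s
Panel 3-4: Δb = 7.4 m, d̄ = (1.46+1.45)/2 = 1.455, v̄ = (0.35+0.38)/2 = 0.365 → q = 7.4×1.455×0.365 = 3.930 m³/s
Panel 4-5: Δb = 3.5 m, d̄ = (1.45+0.69)/2 = 1.07, v̄ = (0.38+0.22)/2 = 0.3 → q = 3.5×1.07×0.3 = 1.124 m³/s
Panel 5-6: Δb = 2.4 m, d̄ = (0.69+0.00)/2 = 0.345, v̄ = (0.22+0.00)/2 = 0.11 → q = 2.4×0.345×0.11 = 0.09108 m³/s
Q = Σ q = 6.825 m³/s

6.83 m³/s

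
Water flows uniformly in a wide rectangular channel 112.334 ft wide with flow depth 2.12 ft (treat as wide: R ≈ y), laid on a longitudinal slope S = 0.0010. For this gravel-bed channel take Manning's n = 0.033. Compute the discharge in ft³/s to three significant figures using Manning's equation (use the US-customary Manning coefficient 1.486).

560 ft³/s

A = b·y = 112.334 × 2.12 = 238.1 ft²
Wide channel: R ≈ y = 2.12 ft
Q = (1.486/n)·A·R^(2/3)·S^(1/2) = (1.486/0.033) × 238.1 × 2.120^(2/3) × 0.0010^(1/2) = 559.6 ft³/s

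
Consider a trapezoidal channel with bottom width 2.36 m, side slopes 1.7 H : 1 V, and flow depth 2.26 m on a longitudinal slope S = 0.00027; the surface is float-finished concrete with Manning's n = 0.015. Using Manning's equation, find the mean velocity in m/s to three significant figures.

1.27 m/s

A = (b + z·y)·y = (2.36 + 1.7×2.26)×2.26 = 14.02 m²
P = b + 2y√(1+z²) = 2.36 + 2×2.26×√(1+1.7²) = 11.27 m
R = A/P = 14.02/11.27 = 1.243 m
Q = (1/n)·A·R^(2/3)·S^(1/2) = (1/0.015) × 14.02 × 1.243^(2/3) × 0.00027^(1/2) = 17.75 m³/s
V = Q/A = 17.75/14.02 = 1.267 m/s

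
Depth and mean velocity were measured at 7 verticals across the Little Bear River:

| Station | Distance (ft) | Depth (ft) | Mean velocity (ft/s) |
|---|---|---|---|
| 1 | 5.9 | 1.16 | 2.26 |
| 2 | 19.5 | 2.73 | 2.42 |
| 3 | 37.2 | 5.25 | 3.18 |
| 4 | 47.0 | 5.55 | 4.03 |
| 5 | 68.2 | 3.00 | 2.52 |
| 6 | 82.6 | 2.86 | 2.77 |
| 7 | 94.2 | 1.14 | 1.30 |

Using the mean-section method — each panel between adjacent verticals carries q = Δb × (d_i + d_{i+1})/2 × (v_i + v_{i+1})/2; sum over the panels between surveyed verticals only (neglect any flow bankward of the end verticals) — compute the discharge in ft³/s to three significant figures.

Panel 1-2: Δb = 13.6 ft, d̄ = (1.16+2.73)/2 = 1.945, v̄ = (2.26+2.42)/2 = 2.34 → q = 13.6×1.945×2.34 = 61.90 ft³/s
Panel 2-3: Δb = 17.7 ft, d̄ = (2.73+5.25)/2 = 3.99, v̄ = (2.42+3.18)/2 = 2.8 → q = 17.7×3.99×2.8 = 197.7 ft³/s
Panel 3-4: Δb = 9.8 ft, d̄ = (5.25+5.55)/2 = 5.4, v̄ = (3.18+4.03)/2 = 3.605 → q = 9.8×5.4×3.605 = 190.8 ft³/s
Panel 4-5: Δb = 21.2 ft, d̄ = (5.55+3.00)/2 = 4.275, v̄ = (4.03+2.52)/2 = 3.275 → q = 21.2×4.275×3.275 = 296.8 ft³/s
Panel 5-6: Δb = 14.4 ft, d̄ = (3.00+2.86)/2 = 2.93, v̄ = (2.52+2.77)/2 = 2.645 → q = 14.4×2.93×2.645 = 111.6 ft³/s
Panel 6-7: Δb = 11.6 ft, d̄ = (2.86+1.14)/2 = 2, v̄ = (2.77+1.30)/2 = 2.035 → q = 11.6×2×2.035 = 47.21 ft³/s
Q = Σ q = 906.0 ft³/s

906 ft³/s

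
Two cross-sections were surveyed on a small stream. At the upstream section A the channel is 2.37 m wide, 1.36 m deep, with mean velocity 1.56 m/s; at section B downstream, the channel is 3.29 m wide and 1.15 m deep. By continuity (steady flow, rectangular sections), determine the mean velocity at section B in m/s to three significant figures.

Q = A₁V₁ = (2.37×1.36) × 1.56 = 5.028 m³/s
A₂ = 3.29 × 1.15 = 3.784 m²
V₂ = Q/A₂ = 5.028/3.784 = 1.329 m/s

1.33 m/s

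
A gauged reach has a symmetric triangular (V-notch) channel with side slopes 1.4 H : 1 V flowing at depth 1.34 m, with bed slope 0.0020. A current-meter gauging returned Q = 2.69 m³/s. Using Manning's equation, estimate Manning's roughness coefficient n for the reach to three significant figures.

0.0279

A = z·y² = 1.4×1.34² = 2.514 m²
P = 2y√(1+z²) = 2×1.34×√(1+1.4²) = 4.611 m
R = A/P = 2.514/4.611 = 0.5452 m
n = (1/Q)·A·R^(2/3)·S^(1/2) = (1/2.69) × 2.514 × 0.6674 × 0.04472 = 0.02789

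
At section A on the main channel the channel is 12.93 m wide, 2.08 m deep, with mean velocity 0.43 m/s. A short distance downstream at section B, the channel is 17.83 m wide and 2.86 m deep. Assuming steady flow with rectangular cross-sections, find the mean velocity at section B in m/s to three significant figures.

Q = A₁V₁ = (12.93×2.08) × 0.43 = 11.56 m³/s
A₂ = 17.83 × 2.86 = 50.99 m²
V₂ = Q/A₂ = 11.56/50.99 = 0.2268 m/s

0.227 m/s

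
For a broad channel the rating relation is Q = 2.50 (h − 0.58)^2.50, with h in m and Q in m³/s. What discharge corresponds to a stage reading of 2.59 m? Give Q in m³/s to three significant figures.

14.3 m³/s

Q = 2.50 × (2.59 − 0.58)^2.50 = 2.50 × 2.01^2.50 = 14.32 m³/s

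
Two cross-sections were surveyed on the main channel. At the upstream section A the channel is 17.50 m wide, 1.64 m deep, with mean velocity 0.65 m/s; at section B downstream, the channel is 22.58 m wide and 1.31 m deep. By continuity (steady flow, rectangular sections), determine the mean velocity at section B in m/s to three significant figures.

Q = A₁V₁ = (17.50×1.64) × 0.65 = 18.66 m³/s
A₂ = 22.58 × 1.31 = 29.58 m²
V₂ = Q/A₂ = 18.66/29.58 = 0.6307 m/s

0.631 m/s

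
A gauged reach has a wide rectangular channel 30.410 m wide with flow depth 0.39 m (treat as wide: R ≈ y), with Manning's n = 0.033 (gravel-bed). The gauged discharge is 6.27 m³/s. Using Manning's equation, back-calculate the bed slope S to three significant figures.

0.00107

A = b·y = 30.410 × 0.39 = 11.86 m²
Wide channel: R ≈ y = 0.39 m
S = (Q·n / (1·A·R^(2/3)))² = (6.27×0.033 / (1×11.86×0.5338))² = 0.001068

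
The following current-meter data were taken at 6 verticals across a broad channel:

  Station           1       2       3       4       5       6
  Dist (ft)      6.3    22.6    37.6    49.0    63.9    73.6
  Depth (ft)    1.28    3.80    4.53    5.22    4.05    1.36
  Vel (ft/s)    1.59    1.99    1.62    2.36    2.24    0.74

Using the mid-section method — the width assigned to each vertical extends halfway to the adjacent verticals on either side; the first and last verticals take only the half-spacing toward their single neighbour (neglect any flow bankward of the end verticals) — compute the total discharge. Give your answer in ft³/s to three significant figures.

w_1 = (22.6 − 6.3)/2 = 8.15 ft; q_1 = 1.59 × 1.28 × 8.15 = 16.59 ft³/s
w_2 = (37.6 − 6.3)/2 = 15.65 ft; q_2 = 1.99 × 3.80 × 15.65 = 118.3 ft³/s
w_3 = (49.0 − 22.6)/2 = 13.2 ft; q_3 = 1.62 × 4.53 × 13.2 = 96.87 ft³/s
w_4 = (63.9 − 37.6)/2 = 13.15 ft; q_4 = 2.36 × 5.22 × 13.15 = 162.0 ft³/s
w_5 = (73.6 − 49.0)/2 = 12.3 ft; q_5 = 2.24 × 4.05 × 12.3 = 111.6 ft³/s
w_6 = (73.6 − 63.9)/2 = 4.85 ft; q_6 = 0.74 × 1.36 × 4.85 = 4.881 ft³/s
Q = Σ qᵢ = 510.3 ft³/s

510 ft³/s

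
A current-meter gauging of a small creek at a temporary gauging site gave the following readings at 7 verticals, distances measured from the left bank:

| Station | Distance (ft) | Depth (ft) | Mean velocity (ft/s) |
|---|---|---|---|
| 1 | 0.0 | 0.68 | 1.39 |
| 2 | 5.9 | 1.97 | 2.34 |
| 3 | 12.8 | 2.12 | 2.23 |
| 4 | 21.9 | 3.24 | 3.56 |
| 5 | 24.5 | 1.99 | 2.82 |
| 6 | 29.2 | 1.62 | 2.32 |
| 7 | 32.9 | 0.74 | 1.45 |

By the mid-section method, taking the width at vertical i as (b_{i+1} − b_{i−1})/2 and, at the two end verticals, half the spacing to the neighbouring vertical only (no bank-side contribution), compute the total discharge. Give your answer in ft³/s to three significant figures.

w_1 = (5.9 − 0.0)/2 = 2.95 ft; q_1 = 1.39 × 0.68 × 2.95 = 2.788 ft³/s
w_2 = (12.8 − 0.0)/2 = 6.4 ft; q_2 = 2.34 × 1.97 × 6.4 = 29.50 ft³/s
w_3 = (21.9 − 5.9)/2 = 8 ft; q_3 = 2.23 × 2.12 × 8 = 37.82 ft³/s
w_4 = (24.5 − 12.8)/2 = 5.85 ft; q_4 = 3.56 × 3.24 × 5.85 = 67.48 ft³/s
w_5 = (29.2 − 21.9)/2 = 3.65 ft; q_5 = 2.82 × 1.99 × 3.65 = 20.48 ft³/s
w_6 = (32.9 − 24.5)/2 = 4.2 ft; q_6 = 2.32 × 1.62 × 4.2 = 15.79 ft³/s
w_7 = (32.9 − 29.2)/2 = 1.85 ft; q_7 = 1.45 × 0.74 × 1.85 = 1.985 ft³/s
Q = Σ qᵢ = 175.8 ft³/s

176 ft³/s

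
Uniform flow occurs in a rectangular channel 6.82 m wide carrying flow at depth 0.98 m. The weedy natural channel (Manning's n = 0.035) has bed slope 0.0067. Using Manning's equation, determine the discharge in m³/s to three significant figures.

13.0 m³/s

A = b·y = 6.82 × 0.98 = 6.684 m²
P = b + 2y = 6.82 + 2×0.98 = 8.780 m
R = A/P = 6.684/8.780 = 0.7612 m
Q = (1/n)·A·R^(2/3)·S^(1/2) = (1/0.035) × 6.684 × 0.7612^(2/3) × 0.0067^(1/2) = 13.03 m³/s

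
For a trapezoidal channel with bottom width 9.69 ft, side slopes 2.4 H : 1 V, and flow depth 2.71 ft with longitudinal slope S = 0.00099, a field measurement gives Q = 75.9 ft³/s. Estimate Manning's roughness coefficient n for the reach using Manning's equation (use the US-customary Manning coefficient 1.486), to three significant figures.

0.0407

A = (b + z·y)·y = (9.69 + 2.4×2.71)×2.71 = 43.89 ft²
P = b + 2y√(1+z²) = 9.69 + 2×2.71×√(1+2.4²) = 23.78 ft
R = A/P = 43.89/23.78 = 1.845 ft
n = (1.486/Q)·A·R^(2/3)·S^(1/2) = (1.486/75.9) × 43.89 × 1.504 × 0.03146 = 0.04067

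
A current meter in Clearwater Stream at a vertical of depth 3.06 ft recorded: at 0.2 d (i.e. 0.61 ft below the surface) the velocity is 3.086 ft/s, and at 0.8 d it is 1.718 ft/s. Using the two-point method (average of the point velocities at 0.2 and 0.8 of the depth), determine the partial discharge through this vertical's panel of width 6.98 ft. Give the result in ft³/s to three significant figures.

51.3 ft³/s

v̄ = (3.086 + 1.718) / 2 = 2.402 ft/s
q = v̄ × d × w = 2.402 × 3.06 × 6.98 = 51.30 ft³/s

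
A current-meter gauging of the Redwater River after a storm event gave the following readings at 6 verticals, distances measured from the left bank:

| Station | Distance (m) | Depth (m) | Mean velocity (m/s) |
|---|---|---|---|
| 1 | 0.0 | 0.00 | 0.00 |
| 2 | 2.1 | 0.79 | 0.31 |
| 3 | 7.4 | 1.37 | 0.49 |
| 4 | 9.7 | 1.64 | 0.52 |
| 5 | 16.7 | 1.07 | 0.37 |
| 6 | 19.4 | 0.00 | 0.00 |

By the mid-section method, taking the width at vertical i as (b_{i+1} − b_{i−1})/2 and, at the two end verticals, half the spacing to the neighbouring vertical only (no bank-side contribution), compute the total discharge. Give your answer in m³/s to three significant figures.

9.34 m³/s

w_2 = (7.4 − 0.0)/2 = 3.7 m; q_2 = 0.31 × 0.79 × 3.7 = 0.9061 m³/s
w_3 = (9.7 − 2.1)/2 = 3.8 m; q_3 = 0.49 × 1.37 × 3.8 = 2.551 m³/s
w_4 = (16.7 − 7.4)/2 = 4.65 m; q_4 = 0.52 × 1.64 × 4.65 = 3.966 m³/s
w_5 = (19.4 − 9.7)/2 = 4.85 m; q_5 = 0.37 × 1.07 × 4.85 = 1.920 m³/s
Stations 1, 6 contribute zero (depth or velocity is 0).
Q = Σ qᵢ = 9.343 m³/s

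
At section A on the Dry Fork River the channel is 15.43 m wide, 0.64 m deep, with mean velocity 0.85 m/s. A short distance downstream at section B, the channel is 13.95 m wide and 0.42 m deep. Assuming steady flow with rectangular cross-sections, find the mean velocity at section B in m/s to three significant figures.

Q = A₁V₁ = (15.43×0.64) × 0.85 = 8.394 m³/s
A₂ = 13.95 × 0.42 = 5.859 m²
V₂ = Q/A₂ = 8.394/5.859 = 1.433 m/s

1.43 m/s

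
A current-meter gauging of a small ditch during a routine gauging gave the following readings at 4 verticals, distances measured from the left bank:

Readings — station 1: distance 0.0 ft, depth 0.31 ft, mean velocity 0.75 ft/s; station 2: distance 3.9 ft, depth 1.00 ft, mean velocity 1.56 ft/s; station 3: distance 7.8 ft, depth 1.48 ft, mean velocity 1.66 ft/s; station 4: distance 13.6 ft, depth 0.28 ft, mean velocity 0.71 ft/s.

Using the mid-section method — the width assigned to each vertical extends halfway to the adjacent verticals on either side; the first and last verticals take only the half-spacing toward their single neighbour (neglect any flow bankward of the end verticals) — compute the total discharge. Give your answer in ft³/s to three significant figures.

19.0 ft³/s

w_1 = (3.9 − 0.0)/2 = 1.95 ft; q_1 = 0.75 × 0.31 × 1.95 = 0.4534 ft³/s
w_2 = (7.8 − 0.0)/2 = 3.9 ft; q_2 = 1.56 × 1.00 × 3.9 = 6.084 ft³/s
w_3 = (13.6 − 3.9)/2 = 4.85 ft; q_3 = 1.66 × 1.48 × 4.85 = 11.92 ft³/s
w_4 = (13.6 − 7.8)/2 = 2.9 ft; q_4 = 0.71 × 0.28 × 2.9 = 0.5765 ft³/s
Q = Σ qᵢ = 19.03 ft³/s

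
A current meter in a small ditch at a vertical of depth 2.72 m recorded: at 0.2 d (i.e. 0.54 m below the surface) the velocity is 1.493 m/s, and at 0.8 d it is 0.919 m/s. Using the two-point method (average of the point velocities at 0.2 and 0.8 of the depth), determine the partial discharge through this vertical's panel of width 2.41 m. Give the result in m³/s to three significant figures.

v̄ = (1.493 + 0.919) / 2 = 1.206 m/s
q = v̄ × d × w = 1.206 × 2.72 × 2.41 = 7.906 m³/s

7.91 m³/s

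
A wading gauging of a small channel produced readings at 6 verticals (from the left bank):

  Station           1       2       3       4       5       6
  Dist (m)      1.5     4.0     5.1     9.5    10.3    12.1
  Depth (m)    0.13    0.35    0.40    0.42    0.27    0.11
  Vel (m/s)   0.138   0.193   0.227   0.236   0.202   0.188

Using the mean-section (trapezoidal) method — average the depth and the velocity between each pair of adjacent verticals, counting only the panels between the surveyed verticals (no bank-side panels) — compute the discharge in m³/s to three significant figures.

Panel 1-2: Δb = 2.5 m, d̄ = (0.13+0.35)/2 = 0.24, v̄ = (0.138+0.193)/2 = 0.1655 → q = 2.5×0.24×0.1655 = 0.09930 m³/s
Panel 2-3: Δb = 1.1 m, d̄ = (0.35+0.40)/2 = 0.375, v̄ = (0.193+0.227)/2 = 0.21 → q = 1.1×0.375×0.21 = 0.08663 m³/s
Panel 3-4: Δb = 4.4 m, d̄ = (0.40+0.42)/2 = 0.41, v̄ = (0.227+0.236)/2 = 0.2315 → q = 4.4×0.41×0.2315 = 0.4176 m³/s
Panel 4-5: Δb = 0.8 m, d̄ = (0.42+0.27)/2 = 0.345, v̄ = (0.236+0.202)/2 = 0.219 → q = 0.8×0.345×0.219 = 0.06044 m³/s
Panel 5-6: Δb = 1.8 m, d̄ = (0.27+0.11)/2 = 0.19, v̄ = (0.202+0.188)/2 = 0.195 → q = 1.8×0.19×0.195 = 0.06669 m³/s
Q = Σ q = 0.7307 m³/s

0.731 m³/s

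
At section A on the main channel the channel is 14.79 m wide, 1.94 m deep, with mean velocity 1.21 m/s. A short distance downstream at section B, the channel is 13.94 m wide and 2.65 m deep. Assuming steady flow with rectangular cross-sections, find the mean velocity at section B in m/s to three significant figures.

Q = A₁V₁ = (14.79×1.94) × 1.21 = 34.72 m³/s
A₂ = 13.94 × 2.65 = 36.94 m²
V₂ = Q/A₂ = 34.72/36.94 = 0.9398 m/s

0.940 m/s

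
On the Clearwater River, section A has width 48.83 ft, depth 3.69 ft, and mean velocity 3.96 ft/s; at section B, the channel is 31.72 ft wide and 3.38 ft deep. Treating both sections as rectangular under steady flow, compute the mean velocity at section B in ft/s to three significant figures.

6.66 ft/s

Q = A₁V₁ = (48.83×3.69) × 3.96 = 713.5 ft³/s
A₂ = 31.72 × 3.38 = 107.2 ft²
V₂ = Q/A₂ = 713.5/107.2 = 6.655 ft/s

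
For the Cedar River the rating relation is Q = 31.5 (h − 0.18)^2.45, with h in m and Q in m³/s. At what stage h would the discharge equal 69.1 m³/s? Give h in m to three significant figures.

h − h₀ = (Q/C)^(1/b) = (69.1/31.5)^(1/2.45) = 1.378 m
h = 0.18 + 1.378 = 1.558 m

1.56 m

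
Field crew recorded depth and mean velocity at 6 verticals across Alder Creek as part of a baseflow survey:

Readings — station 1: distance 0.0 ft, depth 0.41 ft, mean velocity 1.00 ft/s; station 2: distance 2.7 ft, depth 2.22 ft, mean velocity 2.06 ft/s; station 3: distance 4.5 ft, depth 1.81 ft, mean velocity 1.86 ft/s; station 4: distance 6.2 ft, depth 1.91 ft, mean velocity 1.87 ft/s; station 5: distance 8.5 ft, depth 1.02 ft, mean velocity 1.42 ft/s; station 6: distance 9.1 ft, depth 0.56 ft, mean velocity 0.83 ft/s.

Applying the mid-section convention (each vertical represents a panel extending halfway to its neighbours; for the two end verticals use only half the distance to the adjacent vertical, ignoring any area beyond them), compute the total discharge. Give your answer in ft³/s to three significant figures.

26.1 ft³/s

w_1 = (2.7 − 0.0)/2 = 1.35 ft; q_1 = 1.00 × 0.41 × 1.35 = 0.5535 ft³/s
w_2 = (4.5 − 0.0)/2 = 2.25 ft; q_2 = 2.06 × 2.22 × 2.25 = 10.29 ft³/s
w_3 = (6.2 − 2.7)/2 = 1.75 ft; q_3 = 1.86 × 1.81 × 1.75 = 5.892 ft³/s
w_4 = (8.5 − 4.5)/2 = 2 ft; q_4 = 1.87 × 1.91 × 2 = 7.143 ft³/s
w_5 = (9.1 − 6.2)/2 = 1.45 ft; q_5 = 1.42 × 1.02 × 1.45 = 2.100 ft³/s
w_6 = (9.1 − 8.5)/2 = 0.3 ft; q_6 = 0.83 × 0.56 × 0.3 = 0.1394 ft³/s
Q = Σ qᵢ = 26.12 ft³/s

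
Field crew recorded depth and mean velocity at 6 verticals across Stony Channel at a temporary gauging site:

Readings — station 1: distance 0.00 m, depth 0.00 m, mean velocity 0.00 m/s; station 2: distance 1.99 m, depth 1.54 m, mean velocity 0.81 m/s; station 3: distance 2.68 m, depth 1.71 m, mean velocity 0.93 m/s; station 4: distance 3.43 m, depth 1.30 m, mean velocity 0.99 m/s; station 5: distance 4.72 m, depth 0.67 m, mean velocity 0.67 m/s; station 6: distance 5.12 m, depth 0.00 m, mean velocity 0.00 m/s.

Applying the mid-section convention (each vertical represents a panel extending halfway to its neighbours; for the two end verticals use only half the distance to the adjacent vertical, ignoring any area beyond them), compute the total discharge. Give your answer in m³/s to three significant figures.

w_2 = (2.68 − 0.00)/2 = 1.34 m; q_2 = 0.81 × 1.54 × 1.34 = 1.672 m³/s
w_3 = (3.43 − 1.99)/2 = 0.72 m; q_3 = 0.93 × 1.71 × 0.72 = 1.145 m³/s
w_4 = (4.72 − 2.68)/2 = 1.02 m; q_4 = 0.99 × 1.30 × 1.02 = 1.313 m³/s
w_5 = (5.12 − 3.43)/2 = 0.845 m; q_5 = 0.67 × 0.67 × 0.845 = 0.3793 m³/s
Stations 1, 6 contribute zero (depth or velocity is 0).
Q = Σ qᵢ = 4.509 m³/s

4.51 m³/s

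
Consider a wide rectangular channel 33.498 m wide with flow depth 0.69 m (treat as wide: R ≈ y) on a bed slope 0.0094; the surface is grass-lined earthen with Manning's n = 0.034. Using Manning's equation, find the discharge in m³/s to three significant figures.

51.5 m³/s

A = b·y = 33.498 × 0.69 = 23.11 m²
Wide channel: R ≈ y = 0.69 m
Q = (1/n)·A·R^(2/3)·S^(1/2) = (1/0.034) × 23.11 × 0.6900^(2/3) × 0.0094^(1/2) = 51.47 m³/s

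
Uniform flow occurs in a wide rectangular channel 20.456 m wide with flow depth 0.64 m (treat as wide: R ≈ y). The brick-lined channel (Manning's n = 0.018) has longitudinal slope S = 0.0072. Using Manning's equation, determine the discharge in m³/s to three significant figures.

A = b·y = 20.456 × 0.64 = 13.09 m²
Wide channel: R ≈ y = 0.64 m
Q = (1/n)·A·R^(2/3)·S^(1/2) = (1/0.018) × 13.09 × 0.6400^(2/3) × 0.0072^(1/2) = 45.83 m³/s

45.8 m³/s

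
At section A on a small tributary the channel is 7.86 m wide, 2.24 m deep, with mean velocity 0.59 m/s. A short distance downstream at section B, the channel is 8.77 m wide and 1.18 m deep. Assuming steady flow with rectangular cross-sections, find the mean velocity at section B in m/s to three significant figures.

Q = A₁V₁ = (7.86×2.24) × 0.59 = 10.39 m³/s
A₂ = 8.77 × 1.18 = 10.35 m²
V₂ = Q/A₂ = 10.39/10.35 = 1.004 m/s

1.00 m/s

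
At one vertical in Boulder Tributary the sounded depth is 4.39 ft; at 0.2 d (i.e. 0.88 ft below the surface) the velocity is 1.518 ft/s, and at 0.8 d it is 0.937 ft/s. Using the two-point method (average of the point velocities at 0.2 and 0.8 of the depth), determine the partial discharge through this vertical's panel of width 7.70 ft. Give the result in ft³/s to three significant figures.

v̄ = (1.518 + 0.937) / 2 = 1.228 ft/s
q = v̄ × d × w = 1.228 × 4.39 × 7.70 = 41.49 ft³/s

41.5 ft³/s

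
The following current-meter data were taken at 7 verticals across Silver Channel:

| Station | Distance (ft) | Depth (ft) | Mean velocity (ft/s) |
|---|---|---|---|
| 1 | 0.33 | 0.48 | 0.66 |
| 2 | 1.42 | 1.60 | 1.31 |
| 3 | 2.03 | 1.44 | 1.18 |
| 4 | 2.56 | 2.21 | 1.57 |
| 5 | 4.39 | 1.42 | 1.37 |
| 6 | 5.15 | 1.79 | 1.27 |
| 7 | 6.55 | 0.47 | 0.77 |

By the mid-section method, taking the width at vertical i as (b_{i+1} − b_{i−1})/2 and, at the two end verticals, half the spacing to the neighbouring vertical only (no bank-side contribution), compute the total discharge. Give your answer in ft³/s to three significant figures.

12.2 ft³/s

w_1 = (1.42 − 0.33)/2 = 0.545 ft; q_1 = 0.66 × 0.48 × 0.545 = 0.1727 ft³/s
w_2 = (2.03 − 0.33)/2 = 0.85 ft; q_2 = 1.31 × 1.60 × 0.85 = 1.782 ft³/s
w_3 = (2.56 − 1.42)/2 = 0.57 ft; q_3 = 1.18 × 1.44 × 0.57 = 0.9685 ft³/s
w_4 = (4.39 − 2.03)/2 = 1.18 ft; q_4 = 1.57 × 2.21 × 1.18 = 4.094 ft³/s
w_5 = (5.15 − 2.56)/2 = 1.295 ft; q_5 = 1.37 × 1.42 × 1.295 = 2.519 ft³/s
w_6 = (6.55 − 4.39)/2 = 1.08 ft; q_6 = 1.27 × 1.79 × 1.08 = 2.455 ft³/s
w_7 = (6.55 − 5.15)/2 = 0.7 ft; q_7 = 0.77 × 0.47 × 0.7 = 0.2533 ft³/s
Q = Σ qᵢ = 12.24 ft³/s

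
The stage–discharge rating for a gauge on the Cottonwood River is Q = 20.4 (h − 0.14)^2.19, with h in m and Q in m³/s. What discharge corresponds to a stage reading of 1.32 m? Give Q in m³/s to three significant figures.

Q = 20.4 × (1.32 − 0.14)^2.19 = 20.4 × 1.18^2.19 = 29.31 m³/s

29.3 m³/s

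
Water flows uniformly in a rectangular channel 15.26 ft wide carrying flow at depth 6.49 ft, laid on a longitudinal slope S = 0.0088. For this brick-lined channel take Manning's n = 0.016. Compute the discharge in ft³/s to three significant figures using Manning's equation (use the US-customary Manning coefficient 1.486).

1990 ft³/s

A = b·y = 15.26 × 6.49 = 99.04 ft²
P = b + 2y = 15.26 + 2×6.49 = 28.24 ft
R = A/P = 99.04/28.24 = 3.507 ft
Q = (1.486/n)·A·R^(2/3)·S^(1/2) = (1.486/0.016) × 99.04 × 3.507^(2/3) × 0.0088^(1/2) = 1992 ft³/s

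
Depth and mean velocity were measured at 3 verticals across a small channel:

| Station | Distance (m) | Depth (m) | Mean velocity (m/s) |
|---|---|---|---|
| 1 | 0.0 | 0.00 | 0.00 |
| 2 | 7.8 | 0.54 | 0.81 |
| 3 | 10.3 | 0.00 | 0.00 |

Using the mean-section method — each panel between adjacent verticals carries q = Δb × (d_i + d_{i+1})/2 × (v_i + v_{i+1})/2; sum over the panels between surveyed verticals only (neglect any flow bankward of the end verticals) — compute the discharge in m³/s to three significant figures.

1.13 m³/s

Panel 1-2: Δb = 7.8 m, d̄ = (0.00+0.54)/2 = 0.27, v̄ = (0.00+0.81)/2 = 0.405 → q = 7.8×0.27×0.405 = 0.8529 m³/s
Panel 2-3: Δb = 2.5 m, d̄ = (0.54+0.00)/2 = 0.27, v̄ = (0.81+0.00)/2 = 0.405 → q = 2.5×0.27×0.405 = 0.2734 m³/s
Q = Σ q = 1.126 m³/s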